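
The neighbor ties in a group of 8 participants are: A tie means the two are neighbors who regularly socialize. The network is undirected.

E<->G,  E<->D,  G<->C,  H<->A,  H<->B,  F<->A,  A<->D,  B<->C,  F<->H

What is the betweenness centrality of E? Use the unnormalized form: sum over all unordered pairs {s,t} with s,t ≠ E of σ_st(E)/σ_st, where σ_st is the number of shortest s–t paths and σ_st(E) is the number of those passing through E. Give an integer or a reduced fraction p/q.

Pairs whose geodesics pass through E — G–F: 1/2; G–A: 1; G–D: 1; C–D: 1.
All other pairs contribute 0.
Summing the contributions gives betweenness(E) = 7/2.

7/2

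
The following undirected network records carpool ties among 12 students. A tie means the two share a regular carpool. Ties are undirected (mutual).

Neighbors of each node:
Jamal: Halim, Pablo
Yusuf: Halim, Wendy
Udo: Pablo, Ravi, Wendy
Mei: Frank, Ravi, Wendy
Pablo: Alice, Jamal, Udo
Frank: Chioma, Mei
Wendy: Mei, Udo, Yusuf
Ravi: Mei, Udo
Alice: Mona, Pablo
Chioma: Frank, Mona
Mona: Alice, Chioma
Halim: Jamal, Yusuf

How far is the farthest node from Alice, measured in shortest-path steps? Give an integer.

Distances from Alice: Chioma:2, Frank:3, Halim:3, Jamal:2, Mei:4, Mona:1, Pablo:1, Ravi:3, Udo:2, Wendy:3, Yusuf:4.
The largest is 4 (to Yusuf and Mei), so the eccentricity of Alice is 4.

4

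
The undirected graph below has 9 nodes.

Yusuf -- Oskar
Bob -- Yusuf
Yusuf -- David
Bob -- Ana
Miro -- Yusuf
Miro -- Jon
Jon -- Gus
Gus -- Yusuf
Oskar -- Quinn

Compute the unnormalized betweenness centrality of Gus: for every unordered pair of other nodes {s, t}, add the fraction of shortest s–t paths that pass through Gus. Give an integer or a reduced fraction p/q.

Pairs whose geodesics pass through Gus — Ana–Jon: 1/2; Yusuf–Jon: 1/2; Quinn–Jon: 1/2; Bob–Jon: 1/2; David–Jon: 1/2; Oskar–Jon: 1/2.
All other pairs contribute 0.
Summing the contributions gives betweenness(Gus) = 3.

3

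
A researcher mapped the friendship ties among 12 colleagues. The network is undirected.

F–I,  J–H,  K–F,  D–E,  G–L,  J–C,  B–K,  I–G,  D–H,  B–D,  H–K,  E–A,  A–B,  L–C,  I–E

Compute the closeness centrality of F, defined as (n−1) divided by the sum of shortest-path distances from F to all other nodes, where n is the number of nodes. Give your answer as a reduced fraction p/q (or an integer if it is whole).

Distances from F: A:3, B:2, C:4, D:3, E:2, G:2, H:2, I:1, J:3, K:1, L:3. Sum = 26.
n = 12, so closeness = 11/26.

11/26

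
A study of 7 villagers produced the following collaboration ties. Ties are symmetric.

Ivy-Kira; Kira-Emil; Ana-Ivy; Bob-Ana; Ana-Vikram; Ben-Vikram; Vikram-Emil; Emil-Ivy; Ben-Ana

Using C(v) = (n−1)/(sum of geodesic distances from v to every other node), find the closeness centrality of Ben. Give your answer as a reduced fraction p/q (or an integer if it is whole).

Distances from Ben: Ana:1, Bob:2, Emil:2, Ivy:2, Kira:3, Vikram:1. Sum = 11.
n = 7, so closeness = 6/11.

6/11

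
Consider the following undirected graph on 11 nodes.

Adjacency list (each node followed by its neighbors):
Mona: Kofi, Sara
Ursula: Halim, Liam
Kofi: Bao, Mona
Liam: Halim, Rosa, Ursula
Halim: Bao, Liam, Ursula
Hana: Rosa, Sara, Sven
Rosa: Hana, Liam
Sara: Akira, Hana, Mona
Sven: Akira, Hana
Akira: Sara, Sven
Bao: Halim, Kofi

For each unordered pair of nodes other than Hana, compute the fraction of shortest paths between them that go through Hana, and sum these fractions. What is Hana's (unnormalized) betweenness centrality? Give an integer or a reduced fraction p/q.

46/3

Pairs whose geodesics pass through Hana — Ursula–Sven: 1; Ursula–Akira: 2/2; Ursula–Sara: 1; Liam–Sven: 1; Liam–Akira: 2/2; Liam–Sara: 1; Liam–Mona: 1/2; Rosa–Sven: 1; Rosa–Akira: 2/2; Rosa–Sara: 1; Rosa–Mona: 1; Rosa–Kofi: 1/2; Sven–Sara: 1/2; Sven–Mona: 1/2 … (+5 more pairs).
All other pairs contribute 0.
Summing the contributions gives betweenness(Hana) = 46/3.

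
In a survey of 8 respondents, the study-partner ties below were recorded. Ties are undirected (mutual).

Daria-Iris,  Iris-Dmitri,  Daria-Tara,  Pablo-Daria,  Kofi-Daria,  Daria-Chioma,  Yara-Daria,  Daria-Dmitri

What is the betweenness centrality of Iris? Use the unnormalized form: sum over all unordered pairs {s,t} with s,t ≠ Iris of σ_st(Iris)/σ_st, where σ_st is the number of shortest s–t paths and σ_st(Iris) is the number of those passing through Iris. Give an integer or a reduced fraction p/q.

0

No shortest path between any pair of other nodes passes through Iris.
Summing the contributions gives betweenness(Iris) = 0.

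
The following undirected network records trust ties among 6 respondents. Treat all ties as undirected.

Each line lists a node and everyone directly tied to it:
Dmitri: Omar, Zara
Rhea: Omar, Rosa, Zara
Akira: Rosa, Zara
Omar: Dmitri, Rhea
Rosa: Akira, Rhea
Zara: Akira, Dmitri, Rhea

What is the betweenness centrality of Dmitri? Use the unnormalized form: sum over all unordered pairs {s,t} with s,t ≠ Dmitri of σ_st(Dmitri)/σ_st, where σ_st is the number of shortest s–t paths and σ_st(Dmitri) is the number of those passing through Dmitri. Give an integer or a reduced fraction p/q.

5/6

Pairs whose geodesics pass through Dmitri — Omar–Akira: 1/3; Omar–Zara: 1/2.
All other pairs contribute 0.
Summing the contributions gives betweenness(Dmitri) = 5/6.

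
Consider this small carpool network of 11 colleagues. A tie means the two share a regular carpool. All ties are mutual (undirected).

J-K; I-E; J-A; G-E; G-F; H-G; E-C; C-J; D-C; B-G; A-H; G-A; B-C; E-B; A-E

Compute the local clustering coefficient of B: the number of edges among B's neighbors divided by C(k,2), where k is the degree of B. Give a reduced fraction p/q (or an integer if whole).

2/3

B's neighbors: C, E, and G (k = 3).
Possible neighbor pairs: C(3,2) = 3. Edges among them: C–E, E–G → e = 2.
Clustering(B) = 2/3.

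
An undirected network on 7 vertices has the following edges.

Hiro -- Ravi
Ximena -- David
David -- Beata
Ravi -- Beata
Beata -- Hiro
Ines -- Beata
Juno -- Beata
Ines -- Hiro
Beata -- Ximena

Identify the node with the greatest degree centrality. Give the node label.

Degrees — Beata:6, David:2, Hiro:3, Ines:2, Juno:1, Ravi:2, Ximena:2.
The maximum is 6, attained only by Beata.

Beata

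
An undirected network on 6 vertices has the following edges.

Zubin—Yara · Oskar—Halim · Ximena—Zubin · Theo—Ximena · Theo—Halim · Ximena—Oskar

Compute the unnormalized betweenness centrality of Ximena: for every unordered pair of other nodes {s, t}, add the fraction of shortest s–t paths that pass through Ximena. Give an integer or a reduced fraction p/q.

13/2

Pairs whose geodesics pass through Ximena — Halim–Yara: 2/2; Halim–Zubin: 2/2; Yara–Theo: 1; Yara–Oskar: 1; Zubin–Theo: 1; Zubin–Oskar: 1; Theo–Oskar: 1/2.
All other pairs contribute 0.
Summing the contributions gives betweenness(Ximena) = 13/2.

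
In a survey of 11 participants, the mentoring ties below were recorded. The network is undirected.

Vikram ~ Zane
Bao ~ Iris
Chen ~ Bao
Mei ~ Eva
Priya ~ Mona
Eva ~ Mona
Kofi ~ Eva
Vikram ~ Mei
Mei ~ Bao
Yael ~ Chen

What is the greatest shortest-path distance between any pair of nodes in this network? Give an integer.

Eccentricity of each node (its greatest distance to any other): Bao:4, Chen:5, Eva:4, Iris:5, Kofi:5, Mei:3, Mona:5, Priya:6, Vikram:4, Yael:6, Zane:5.
The maximum eccentricity is 6, realized for instance by the pair Priya–Yael via Priya – Mona – Eva – Mei – Bao – Chen – Yael. So the diameter is 6.

6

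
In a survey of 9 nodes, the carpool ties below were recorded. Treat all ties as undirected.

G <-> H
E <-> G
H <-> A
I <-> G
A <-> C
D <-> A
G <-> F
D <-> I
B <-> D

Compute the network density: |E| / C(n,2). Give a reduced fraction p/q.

1/4

There are 9 edges and 9 nodes, so the maximum possible is C(9,2) = 36.
Density = 9/36 = 1/4.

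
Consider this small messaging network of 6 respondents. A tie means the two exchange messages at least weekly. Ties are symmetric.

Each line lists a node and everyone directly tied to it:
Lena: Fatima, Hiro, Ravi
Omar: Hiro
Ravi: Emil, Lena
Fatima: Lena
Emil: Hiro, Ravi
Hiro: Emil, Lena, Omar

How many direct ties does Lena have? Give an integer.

3

Lena is directly tied to Fatima, Hiro, and Ravi. That is 3 neighbors, so the degree of Lena is 3.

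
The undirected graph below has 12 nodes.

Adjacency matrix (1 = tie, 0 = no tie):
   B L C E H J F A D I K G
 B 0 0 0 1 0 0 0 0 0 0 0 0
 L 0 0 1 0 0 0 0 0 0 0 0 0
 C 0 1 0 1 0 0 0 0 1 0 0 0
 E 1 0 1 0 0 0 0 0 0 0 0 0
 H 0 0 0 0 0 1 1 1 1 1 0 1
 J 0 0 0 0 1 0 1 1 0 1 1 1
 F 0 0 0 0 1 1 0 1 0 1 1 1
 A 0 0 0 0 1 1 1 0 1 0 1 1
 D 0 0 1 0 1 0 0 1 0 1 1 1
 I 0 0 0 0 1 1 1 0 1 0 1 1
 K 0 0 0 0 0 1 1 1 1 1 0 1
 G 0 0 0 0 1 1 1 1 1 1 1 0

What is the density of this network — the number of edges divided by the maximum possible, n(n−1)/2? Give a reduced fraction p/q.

14/33

There are 28 edges and 12 nodes, so the maximum possible is C(12,2) = 66.
Density = 28/66 = 14/33.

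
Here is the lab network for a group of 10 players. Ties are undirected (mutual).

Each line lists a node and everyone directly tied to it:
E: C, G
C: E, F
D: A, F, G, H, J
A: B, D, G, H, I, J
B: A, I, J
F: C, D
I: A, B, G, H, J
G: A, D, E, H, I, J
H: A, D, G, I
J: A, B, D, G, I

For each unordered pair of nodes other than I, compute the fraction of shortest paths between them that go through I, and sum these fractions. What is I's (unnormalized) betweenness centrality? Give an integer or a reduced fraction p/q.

97/60

Pairs whose geodesics pass through I — C–B: 1/5; E–B: 1/3; G–B: 1/3; B–H: 1/2; J–H: 1/4.
All other pairs contribute 0.
Summing the contributions gives betweenness(I) = 97/60.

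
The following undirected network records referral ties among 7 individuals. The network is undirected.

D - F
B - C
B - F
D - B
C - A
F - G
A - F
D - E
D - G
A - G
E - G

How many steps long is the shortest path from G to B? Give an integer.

One shortest route is G – D – B, which uses 2 edges, and G and B are not directly tied, so nothing shorter exists. So d(G,B) = 2.

2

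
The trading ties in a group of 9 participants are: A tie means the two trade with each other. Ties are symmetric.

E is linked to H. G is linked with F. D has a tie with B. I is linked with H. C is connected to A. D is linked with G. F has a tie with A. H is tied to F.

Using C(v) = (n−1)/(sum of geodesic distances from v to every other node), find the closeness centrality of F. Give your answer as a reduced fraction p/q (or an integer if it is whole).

4/7

Distances from F: A:1, B:3, C:2, D:2, E:2, G:1, H:1, I:2. Sum = 14.
n = 9, so closeness = 8/14 = 4/7.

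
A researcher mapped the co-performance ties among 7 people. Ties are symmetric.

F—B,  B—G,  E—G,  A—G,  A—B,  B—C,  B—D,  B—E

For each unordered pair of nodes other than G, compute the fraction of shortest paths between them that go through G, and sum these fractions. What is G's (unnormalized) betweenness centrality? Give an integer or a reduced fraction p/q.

Pairs whose geodesics pass through G — A–E: 1/2.
All other pairs contribute 0.
Summing the contributions gives betweenness(G) = 1/2.

1/2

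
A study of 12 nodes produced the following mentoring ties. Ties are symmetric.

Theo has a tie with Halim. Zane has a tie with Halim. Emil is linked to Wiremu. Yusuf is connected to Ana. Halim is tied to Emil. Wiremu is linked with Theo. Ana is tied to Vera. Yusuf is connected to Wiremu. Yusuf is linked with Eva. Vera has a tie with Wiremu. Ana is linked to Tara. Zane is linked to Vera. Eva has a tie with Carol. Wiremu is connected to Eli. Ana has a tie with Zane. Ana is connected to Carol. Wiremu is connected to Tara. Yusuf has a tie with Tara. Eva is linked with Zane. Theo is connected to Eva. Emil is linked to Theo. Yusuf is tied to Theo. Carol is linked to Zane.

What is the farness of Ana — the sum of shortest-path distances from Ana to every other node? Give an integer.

Distances from Ana: Carol:1, Eli:3, Emil:3, Eva:2, Halim:2, Tara:1, Theo:2, Vera:1, Wiremu:2, Yusuf:1, Zane:1.
Sum = 1 + 3 + 3 + 2 + 2 + 1 + 2 + 1 + 2 + 1 + 1 = 19.

19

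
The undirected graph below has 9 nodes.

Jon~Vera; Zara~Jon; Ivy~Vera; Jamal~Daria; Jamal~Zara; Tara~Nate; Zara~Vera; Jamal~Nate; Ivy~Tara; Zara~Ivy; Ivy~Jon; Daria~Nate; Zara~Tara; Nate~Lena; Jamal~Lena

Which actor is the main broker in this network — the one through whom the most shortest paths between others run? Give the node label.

Zara

Unnormalized betweenness of each node: Daria:0, Ivy:5/3, Jamal:26/3, Jon:0, Lena:0, Nate:4, Tara:23/6, Vera:0, Zara:65/6.
Zara has the largest value, 65/6, making it the main broker — the node through which the most shortest paths run.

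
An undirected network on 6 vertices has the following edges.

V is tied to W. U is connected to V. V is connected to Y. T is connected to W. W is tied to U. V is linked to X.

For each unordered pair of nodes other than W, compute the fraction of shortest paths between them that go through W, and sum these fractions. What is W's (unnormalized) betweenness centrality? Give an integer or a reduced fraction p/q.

Pairs whose geodesics pass through W — U–T: 1; X–T: 1; T–V: 1; T–Y: 1.
All other pairs contribute 0.
Summing the contributions gives betweenness(W) = 4.

4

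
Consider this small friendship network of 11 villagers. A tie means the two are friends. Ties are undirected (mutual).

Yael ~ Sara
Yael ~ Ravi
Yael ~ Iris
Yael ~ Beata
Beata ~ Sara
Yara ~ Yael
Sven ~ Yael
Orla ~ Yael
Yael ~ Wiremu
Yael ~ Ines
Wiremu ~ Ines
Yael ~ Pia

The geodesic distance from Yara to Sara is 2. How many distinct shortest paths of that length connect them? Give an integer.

1

The shortest distance is 2, and the only length-2 path is Yara–Yael–Sara. So there is exactly 1 shortest path.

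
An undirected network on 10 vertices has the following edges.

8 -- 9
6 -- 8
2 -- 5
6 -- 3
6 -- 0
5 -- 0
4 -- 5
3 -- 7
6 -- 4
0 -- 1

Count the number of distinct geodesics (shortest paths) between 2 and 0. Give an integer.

The shortest distance is 2, and the only length-2 path is 2–5–0. So there is exactly 1 shortest path.

1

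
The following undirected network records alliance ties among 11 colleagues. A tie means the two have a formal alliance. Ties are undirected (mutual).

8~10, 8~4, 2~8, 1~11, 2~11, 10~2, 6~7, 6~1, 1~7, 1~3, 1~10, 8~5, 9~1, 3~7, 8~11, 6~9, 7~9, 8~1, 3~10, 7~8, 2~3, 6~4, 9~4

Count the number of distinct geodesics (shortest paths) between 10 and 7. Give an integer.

3

The shortest distance is 2. The length-2 paths are: 10–3–7; 10–1–7; 10–8–7.
That gives 3 distinct shortest paths.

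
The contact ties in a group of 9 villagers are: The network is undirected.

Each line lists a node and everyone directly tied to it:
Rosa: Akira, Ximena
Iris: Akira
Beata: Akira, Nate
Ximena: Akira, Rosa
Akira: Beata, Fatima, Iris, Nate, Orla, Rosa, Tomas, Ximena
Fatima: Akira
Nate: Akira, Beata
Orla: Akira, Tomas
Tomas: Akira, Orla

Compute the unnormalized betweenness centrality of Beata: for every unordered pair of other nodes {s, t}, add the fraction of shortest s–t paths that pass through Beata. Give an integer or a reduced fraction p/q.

No shortest path between any pair of other nodes passes through Beata.
Summing the contributions gives betweenness(Beata) = 0.

0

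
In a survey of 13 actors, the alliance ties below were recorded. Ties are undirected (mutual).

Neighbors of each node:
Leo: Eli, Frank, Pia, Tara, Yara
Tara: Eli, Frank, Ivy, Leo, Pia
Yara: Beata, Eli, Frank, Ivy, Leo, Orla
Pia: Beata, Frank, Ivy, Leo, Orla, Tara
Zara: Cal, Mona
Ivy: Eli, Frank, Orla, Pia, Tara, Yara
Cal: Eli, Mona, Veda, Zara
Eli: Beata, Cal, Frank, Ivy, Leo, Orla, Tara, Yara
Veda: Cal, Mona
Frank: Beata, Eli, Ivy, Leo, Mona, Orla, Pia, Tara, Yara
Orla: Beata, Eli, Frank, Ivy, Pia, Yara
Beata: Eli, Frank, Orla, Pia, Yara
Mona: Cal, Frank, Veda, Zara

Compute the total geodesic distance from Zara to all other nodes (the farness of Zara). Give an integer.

29

Distances from Zara: Beata:3, Cal:1, Eli:2, Frank:2, Ivy:3, Leo:3, Mona:1, Orla:3, Pia:3, Tara:3, Veda:2, Yara:3.
Sum = 3 + 1 + 2 + 2 + 3 + 3 + 1 + 3 + 3 + 3 + 2 + 3 = 29.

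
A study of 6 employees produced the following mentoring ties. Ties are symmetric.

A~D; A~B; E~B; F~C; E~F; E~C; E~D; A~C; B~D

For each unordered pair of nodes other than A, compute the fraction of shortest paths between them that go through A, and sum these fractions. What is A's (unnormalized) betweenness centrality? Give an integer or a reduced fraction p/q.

1

Pairs whose geodesics pass through A — C–B: 1/2; C–D: 1/2.
All other pairs contribute 0.
Summing the contributions gives betweenness(A) = 1.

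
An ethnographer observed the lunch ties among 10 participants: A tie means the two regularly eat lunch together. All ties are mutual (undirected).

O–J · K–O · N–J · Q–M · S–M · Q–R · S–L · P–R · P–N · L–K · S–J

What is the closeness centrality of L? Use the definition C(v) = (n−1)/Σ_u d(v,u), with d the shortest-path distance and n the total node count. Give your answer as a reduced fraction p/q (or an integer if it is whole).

Distances from L: J:2, K:1, M:2, N:3, O:2, P:4, Q:3, R:4, S:1. Sum = 22.
n = 10, so closeness = 9/22.

9/22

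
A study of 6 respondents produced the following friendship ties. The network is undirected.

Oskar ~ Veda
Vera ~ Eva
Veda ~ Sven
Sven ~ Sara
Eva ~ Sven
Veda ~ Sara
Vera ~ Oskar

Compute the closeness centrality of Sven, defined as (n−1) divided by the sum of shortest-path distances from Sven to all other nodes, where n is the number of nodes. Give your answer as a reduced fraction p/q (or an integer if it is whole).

Distances from Sven: Eva:1, Oskar:2, Sara:1, Veda:1, Vera:2. Sum = 7.
n = 6, so closeness = 5/7.

5/7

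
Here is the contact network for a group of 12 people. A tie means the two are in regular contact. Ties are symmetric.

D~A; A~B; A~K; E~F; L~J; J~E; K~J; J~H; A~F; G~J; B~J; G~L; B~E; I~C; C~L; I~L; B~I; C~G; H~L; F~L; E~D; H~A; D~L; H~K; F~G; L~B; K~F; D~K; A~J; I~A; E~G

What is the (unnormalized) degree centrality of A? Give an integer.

A is directly tied to B, D, F, H, I, J, and K. That is 7 neighbors, so the degree of A is 7.

7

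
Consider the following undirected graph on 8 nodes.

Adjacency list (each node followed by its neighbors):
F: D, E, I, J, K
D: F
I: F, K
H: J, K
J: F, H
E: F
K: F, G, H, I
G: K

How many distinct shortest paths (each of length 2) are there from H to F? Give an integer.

The shortest distance is 2. The length-2 paths are: H–J–F; H–K–F.
That gives 2 distinct shortest paths.

2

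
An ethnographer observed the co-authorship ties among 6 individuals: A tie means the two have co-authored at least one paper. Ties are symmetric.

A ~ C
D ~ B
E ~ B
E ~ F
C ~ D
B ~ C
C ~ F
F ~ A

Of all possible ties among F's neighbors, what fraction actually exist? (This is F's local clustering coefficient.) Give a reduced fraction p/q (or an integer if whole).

F's neighbors: A, C, and E (k = 3).
Possible neighbor pairs: C(3,2) = 3. Edges among them: A–C → e = 1.
Clustering(F) = 1/3.

1/3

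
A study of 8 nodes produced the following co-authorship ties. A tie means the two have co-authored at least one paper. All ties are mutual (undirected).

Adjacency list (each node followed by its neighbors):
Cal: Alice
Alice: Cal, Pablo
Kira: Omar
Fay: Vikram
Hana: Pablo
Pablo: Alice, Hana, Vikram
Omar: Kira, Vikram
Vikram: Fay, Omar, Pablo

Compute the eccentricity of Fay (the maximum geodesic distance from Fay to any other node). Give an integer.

4

Distances from Fay: Alice:3, Cal:4, Hana:3, Kira:3, Omar:2, Pablo:2, Vikram:1.
The largest is 4 (to Cal), so the eccentricity of Fay is 4.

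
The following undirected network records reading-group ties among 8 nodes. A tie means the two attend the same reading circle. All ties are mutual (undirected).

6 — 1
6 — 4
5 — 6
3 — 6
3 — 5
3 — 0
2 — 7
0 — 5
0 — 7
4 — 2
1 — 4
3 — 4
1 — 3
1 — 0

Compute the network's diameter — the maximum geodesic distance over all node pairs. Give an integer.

Eccentricity of each node (its greatest distance to any other): 0:2, 1:2, 2:3, 3:2, 4:2, 5:3, 6:3, 7:3.
The maximum eccentricity is 3, realized for instance by the pair 5–2 via 5 – 6 – 4 – 2. So the diameter is 3.

3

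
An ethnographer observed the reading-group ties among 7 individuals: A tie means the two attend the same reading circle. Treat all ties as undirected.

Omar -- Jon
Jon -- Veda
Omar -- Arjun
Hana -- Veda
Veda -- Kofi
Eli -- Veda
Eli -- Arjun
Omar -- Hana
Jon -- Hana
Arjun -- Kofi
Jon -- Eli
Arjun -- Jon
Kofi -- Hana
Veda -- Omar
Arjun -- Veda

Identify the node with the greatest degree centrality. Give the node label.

Degrees — Arjun:5, Eli:3, Hana:4, Jon:5, Kofi:3, Omar:4, Veda:6.
The maximum is 6, attained only by Veda.

Veda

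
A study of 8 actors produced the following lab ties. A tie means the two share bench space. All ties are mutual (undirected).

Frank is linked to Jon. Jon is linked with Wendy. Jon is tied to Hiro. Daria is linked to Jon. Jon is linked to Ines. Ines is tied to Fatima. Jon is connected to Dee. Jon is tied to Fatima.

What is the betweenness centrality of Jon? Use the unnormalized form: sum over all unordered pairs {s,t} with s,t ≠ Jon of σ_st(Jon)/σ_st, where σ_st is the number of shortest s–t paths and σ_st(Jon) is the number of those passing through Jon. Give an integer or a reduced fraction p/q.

20

Pairs whose geodesics pass through Jon — Hiro–Wendy: 1; Hiro–Daria: 1; Hiro–Dee: 1; Hiro–Fatima: 1; Hiro–Ines: 1; Hiro–Frank: 1; Wendy–Daria: 1; Wendy–Dee: 1; Wendy–Fatima: 1; Wendy–Ines: 1; Wendy–Frank: 1; Daria–Dee: 1; Daria–Fatima: 1; Daria–Ines: 1 … (+6 more pairs).
All other pairs contribute 0.
Summing the contributions gives betweenness(Jon) = 20.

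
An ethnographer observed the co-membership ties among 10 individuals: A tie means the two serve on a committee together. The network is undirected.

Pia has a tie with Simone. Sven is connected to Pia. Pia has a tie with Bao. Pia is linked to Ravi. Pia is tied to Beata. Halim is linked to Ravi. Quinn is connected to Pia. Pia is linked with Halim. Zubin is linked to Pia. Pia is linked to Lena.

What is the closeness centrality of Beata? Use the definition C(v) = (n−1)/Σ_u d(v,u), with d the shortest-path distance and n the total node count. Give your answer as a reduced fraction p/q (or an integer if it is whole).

9/17

Distances from Beata: Bao:2, Halim:2, Lena:2, Pia:1, Quinn:2, Ravi:2, Simone:2, Sven:2, Zubin:2. Sum = 17.
n = 10, so closeness = 9/17.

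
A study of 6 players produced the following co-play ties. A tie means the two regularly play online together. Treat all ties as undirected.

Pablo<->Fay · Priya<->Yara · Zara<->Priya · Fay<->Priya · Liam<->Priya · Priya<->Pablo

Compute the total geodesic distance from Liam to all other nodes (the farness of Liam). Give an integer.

9

Distances from Liam: Fay:2, Pablo:2, Priya:1, Yara:2, Zara:2.
Sum = 2 + 2 + 1 + 2 + 2 = 9.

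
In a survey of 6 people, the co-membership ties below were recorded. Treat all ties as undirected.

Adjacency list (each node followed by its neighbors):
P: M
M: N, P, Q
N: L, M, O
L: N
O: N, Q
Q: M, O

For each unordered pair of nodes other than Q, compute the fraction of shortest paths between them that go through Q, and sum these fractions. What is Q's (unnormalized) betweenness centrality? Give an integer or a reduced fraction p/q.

Pairs whose geodesics pass through Q — M–O: 1/2; P–O: 1/2.
All other pairs contribute 0.
Summing the contributions gives betweenness(Q) = 1.

1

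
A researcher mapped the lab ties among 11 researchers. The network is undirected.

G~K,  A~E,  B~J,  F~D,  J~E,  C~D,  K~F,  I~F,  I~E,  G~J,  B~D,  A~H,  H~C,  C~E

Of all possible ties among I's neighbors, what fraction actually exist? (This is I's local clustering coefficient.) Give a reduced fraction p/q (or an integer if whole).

I's neighbors: E and F (k = 2).
Possible neighbor pairs: C(2,2) = 1. Edges among them: none → e = 0.
Clustering(I) = 0/1.

0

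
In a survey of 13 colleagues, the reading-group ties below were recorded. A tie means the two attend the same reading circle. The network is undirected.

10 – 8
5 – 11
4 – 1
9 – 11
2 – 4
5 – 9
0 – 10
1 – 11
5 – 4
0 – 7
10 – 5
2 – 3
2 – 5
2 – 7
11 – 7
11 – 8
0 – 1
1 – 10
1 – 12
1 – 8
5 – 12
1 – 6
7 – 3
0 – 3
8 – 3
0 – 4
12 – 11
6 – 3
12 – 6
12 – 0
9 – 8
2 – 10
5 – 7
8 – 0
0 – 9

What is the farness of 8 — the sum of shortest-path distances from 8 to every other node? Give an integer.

Distances from 8: 0:1, 1:1, 2:2, 3:1, 4:2, 5:2, 6:2, 7:2, 9:1, 10:1, 11:1, 12:2.
Sum = 1 + 1 + 2 + 1 + 2 + 2 + 2 + 2 + 1 + 1 + 1 + 2 = 18.

18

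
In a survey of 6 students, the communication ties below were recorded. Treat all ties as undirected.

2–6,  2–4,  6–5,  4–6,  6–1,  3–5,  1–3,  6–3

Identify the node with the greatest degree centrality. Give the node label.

6

Degrees — 1:2, 2:2, 3:3, 4:2, 5:2, 6:5.
The maximum is 5, attained only by 6.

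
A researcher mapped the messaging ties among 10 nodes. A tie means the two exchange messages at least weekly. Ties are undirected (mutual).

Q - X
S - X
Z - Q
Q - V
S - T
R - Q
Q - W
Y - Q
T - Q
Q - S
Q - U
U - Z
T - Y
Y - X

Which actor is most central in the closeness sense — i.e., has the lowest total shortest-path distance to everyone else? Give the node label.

Farness (sum of distances to all others) for each node — Q:9, R:17, S:15, T:15, U:16, V:17, W:17, X:15, Y:15, Z:16.
The smallest farness is 9, for Q, so Q has the highest closeness.

Q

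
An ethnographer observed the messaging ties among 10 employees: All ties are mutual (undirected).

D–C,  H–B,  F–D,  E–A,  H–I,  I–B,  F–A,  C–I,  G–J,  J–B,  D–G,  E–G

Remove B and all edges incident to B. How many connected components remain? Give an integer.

B's neighbors (H, I, and J) remain reachable from one another through other ties, so the rest of the network stays in one piece.

1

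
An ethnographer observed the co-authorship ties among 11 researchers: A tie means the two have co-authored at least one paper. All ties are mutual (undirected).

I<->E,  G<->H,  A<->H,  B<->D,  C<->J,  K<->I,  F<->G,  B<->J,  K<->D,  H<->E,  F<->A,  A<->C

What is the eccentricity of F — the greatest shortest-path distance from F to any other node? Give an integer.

5

Distances from F: A:1, B:4, C:2, D:5, E:3, G:1, H:2, I:4, J:3, K:5.
The largest is 5 (to K and D), so the eccentricity of F is 5.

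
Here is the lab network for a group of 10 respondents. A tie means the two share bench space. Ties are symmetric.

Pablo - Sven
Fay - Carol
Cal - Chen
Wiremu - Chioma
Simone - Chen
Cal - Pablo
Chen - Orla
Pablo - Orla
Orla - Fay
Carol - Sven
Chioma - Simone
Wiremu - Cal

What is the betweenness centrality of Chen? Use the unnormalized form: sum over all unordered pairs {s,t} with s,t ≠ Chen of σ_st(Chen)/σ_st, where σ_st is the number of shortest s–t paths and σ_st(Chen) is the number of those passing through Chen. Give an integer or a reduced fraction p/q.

21/2

Pairs whose geodesics pass through Chen — Orla–Cal: 1/2; Orla–Wiremu: 1/2; Orla–Chioma: 1; Orla–Simone: 1; Fay–Cal: 1/2; Fay–Wiremu: 1/2; Fay–Chioma: 1; Fay–Simone: 1; Carol–Chioma: 1/2; Carol–Simone: 1; Sven–Simone: 2/2; Pablo–Simone: 2/2; Cal–Simone: 1.
All other pairs contribute 0.
Summing the contributions gives betweenness(Chen) = 21/2.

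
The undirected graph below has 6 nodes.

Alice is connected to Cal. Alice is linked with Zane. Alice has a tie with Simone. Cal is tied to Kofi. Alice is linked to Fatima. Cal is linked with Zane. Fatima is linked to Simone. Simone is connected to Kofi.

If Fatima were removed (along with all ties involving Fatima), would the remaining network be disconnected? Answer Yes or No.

Even without Fatima, every remaining node can still reach every other (the residual graph is connected), so Fatima is not a cut vertex.

No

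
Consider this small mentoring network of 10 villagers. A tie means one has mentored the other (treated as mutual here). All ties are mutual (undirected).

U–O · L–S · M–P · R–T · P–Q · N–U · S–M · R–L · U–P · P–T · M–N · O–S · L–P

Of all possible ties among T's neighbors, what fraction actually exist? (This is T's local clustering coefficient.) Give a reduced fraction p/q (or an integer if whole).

T's neighbors: P and R (k = 2).
Possible neighbor pairs: C(2,2) = 1. Edges among them: none → e = 0.
Clustering(T) = 0/1.

0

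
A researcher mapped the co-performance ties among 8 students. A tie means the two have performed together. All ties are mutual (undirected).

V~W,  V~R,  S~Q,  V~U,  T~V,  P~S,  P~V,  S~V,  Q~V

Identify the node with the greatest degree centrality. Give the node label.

V

Degrees — P:2, Q:2, R:1, S:3, T:1, U:1, V:7, W:1.
The maximum is 7, attained only by V.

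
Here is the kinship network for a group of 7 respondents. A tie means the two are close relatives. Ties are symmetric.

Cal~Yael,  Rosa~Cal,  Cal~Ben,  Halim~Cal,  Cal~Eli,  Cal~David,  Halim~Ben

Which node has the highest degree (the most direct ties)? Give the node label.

Degrees — Ben:2, Cal:6, David:1, Eli:1, Halim:2, Rosa:1, Yael:1.
The maximum is 6, attained only by Cal.

Cal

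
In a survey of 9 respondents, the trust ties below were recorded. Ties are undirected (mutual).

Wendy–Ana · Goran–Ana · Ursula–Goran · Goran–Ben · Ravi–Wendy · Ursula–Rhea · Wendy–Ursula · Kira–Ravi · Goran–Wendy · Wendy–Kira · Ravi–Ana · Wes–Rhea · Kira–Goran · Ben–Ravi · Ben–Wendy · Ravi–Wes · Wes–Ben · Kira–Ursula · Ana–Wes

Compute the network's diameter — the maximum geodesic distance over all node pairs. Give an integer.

Eccentricity of each node (its greatest distance to any other): Ana:2, Ben:2, Goran:2, Kira:2, Ravi:2, Rhea:2, Ursula:2, Wendy:2, Wes:2.
The maximum eccentricity is 2, realized for instance by the pair Goran–Wes via Goran – Ana – Wes. So the diameter is 2.

2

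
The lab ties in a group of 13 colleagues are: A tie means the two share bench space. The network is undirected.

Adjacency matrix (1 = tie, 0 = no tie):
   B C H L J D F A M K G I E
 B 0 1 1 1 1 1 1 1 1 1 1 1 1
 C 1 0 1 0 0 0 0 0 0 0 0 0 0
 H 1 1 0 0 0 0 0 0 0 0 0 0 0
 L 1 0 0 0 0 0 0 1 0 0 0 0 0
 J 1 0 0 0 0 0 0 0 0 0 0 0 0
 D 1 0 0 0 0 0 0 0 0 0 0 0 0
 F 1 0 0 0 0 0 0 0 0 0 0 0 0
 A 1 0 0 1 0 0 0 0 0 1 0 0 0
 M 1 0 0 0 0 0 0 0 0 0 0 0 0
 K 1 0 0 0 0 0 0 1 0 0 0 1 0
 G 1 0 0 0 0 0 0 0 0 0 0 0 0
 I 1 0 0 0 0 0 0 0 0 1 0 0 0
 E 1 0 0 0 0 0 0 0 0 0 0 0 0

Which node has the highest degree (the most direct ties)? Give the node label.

Degrees — A:3, B:12, C:2, D:1, E:1, F:1, G:1, H:2, I:2, J:1, K:3, L:2, M:1.
The maximum is 12, attained only by B.

B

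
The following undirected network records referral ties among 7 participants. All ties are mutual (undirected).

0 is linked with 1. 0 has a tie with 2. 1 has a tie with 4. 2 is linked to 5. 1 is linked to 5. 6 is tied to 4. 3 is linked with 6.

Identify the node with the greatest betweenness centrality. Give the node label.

Unnormalized betweenness of each node: 0:2, 1:19/2, 2:1/2, 3:0, 4:8, 5:2, 6:5.
1 has the largest value, 19/2, making it the main broker — the node through which the most shortest paths run.

1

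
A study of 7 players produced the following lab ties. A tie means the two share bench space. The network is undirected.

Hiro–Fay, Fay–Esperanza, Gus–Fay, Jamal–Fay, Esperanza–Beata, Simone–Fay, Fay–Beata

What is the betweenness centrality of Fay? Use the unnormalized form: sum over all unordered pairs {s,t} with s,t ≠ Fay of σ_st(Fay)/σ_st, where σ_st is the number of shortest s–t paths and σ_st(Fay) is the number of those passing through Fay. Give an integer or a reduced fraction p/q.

Pairs whose geodesics pass through Fay — Esperanza–Simone: 1; Esperanza–Gus: 1; Esperanza–Hiro: 1; Esperanza–Jamal: 1; Simone–Gus: 1; Simone–Beata: 1; Simone–Hiro: 1; Simone–Jamal: 1; Gus–Beata: 1; Gus–Hiro: 1; Gus–Jamal: 1; Beata–Hiro: 1; Beata–Jamal: 1; Hiro–Jamal: 1.
All other pairs contribute 0.
Summing the contributions gives betweenness(Fay) = 14.

14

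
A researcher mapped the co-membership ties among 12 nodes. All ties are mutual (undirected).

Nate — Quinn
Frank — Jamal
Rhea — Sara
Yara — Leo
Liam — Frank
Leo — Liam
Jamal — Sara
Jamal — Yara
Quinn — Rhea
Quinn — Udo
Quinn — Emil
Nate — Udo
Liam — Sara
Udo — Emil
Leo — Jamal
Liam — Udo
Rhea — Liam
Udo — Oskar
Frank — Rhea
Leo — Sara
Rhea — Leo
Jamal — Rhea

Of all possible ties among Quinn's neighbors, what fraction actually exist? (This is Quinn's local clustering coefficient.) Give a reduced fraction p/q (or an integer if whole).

Quinn's neighbors: Emil, Nate, Rhea, and Udo (k = 4).
Possible neighbor pairs: C(4,2) = 6. Edges among them: Emil–Udo, Nate–Udo → e = 2.
Clustering(Quinn) = 2/6 = 1/3.

1/3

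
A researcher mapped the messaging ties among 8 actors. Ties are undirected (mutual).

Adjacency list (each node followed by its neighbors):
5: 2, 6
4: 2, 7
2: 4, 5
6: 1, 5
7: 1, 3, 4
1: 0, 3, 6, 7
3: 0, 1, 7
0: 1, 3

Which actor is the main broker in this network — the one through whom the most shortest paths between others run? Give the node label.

Unnormalized betweenness of each node: 0:0, 1:23/3, 2:2, 3:4/3, 4:11/3, 5:7/3, 6:13/3, 7:17/3.
1 has the largest value, 23/3, making it the main broker — the node through which the most shortest paths run.

1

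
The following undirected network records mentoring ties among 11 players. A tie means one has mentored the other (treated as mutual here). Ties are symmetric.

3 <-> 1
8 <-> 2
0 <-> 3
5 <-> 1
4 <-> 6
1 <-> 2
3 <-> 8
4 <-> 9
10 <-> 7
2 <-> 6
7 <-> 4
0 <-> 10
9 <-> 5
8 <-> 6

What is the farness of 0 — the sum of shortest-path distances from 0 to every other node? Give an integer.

24

Distances from 0: 1:2, 2:3, 3:1, 4:3, 5:3, 6:3, 7:2, 8:2, 9:4, 10:1.
Sum = 2 + 3 + 1 + 3 + 3 + 3 + 2 + 2 + 4 + 1 = 24.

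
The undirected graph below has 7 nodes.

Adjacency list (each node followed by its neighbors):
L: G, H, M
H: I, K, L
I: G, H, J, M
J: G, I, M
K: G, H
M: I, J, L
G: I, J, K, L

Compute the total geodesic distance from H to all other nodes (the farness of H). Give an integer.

Distances from H: G:2, I:1, J:2, K:1, L:1, M:2.
Sum = 2 + 1 + 2 + 1 + 1 + 2 = 9.

9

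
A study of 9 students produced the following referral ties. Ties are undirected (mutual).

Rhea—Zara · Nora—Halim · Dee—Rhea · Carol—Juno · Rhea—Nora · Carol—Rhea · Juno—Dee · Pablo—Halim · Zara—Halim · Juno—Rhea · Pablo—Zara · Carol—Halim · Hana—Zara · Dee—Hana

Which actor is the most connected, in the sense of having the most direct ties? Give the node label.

Degrees — Carol:3, Dee:3, Halim:4, Hana:2, Juno:3, Nora:2, Pablo:2, Rhea:5, Zara:4.
The maximum is 5, attained only by Rhea.

Rhea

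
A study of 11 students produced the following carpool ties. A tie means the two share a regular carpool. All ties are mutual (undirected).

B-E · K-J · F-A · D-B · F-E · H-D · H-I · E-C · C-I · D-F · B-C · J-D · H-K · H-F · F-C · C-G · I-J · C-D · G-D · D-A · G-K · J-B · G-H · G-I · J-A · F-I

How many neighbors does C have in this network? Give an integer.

6

C is directly tied to B, D, E, F, G, and I. That is 6 neighbors, so the degree of C is 6.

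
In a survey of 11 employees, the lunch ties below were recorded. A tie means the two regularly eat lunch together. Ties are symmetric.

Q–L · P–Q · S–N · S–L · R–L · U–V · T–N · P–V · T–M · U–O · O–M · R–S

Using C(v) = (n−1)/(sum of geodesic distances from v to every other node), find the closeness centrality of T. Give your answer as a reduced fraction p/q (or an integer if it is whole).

Distances from T: L:3, M:1, N:1, O:2, P:5, Q:4, R:3, S:2, U:3, V:4. Sum = 28.
n = 11, so closeness = 10/28 = 5/14.

5/14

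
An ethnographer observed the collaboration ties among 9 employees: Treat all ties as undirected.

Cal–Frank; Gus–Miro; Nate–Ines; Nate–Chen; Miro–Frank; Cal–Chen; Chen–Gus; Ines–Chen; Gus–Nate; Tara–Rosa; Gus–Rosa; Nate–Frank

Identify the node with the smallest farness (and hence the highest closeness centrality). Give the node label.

Farness (sum of distances to all others) for each node — Cal:17, Chen:13, Frank:16, Gus:12, Ines:18, Miro:16, Nate:13, Rosa:17, Tara:24.
The smallest farness is 12, for Gus, so Gus has the highest closeness.

Gus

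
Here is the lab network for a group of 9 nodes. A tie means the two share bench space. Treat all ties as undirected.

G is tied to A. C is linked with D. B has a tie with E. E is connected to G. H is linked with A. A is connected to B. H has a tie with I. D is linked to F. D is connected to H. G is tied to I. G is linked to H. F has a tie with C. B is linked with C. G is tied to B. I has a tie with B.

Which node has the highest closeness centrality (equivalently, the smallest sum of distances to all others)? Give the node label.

Farness (sum of distances to all others) for each node — A:14, B:11, C:13, D:14, E:16, F:18, G:12, H:12, I:14.
The smallest farness is 11, for B, so B has the highest closeness.

B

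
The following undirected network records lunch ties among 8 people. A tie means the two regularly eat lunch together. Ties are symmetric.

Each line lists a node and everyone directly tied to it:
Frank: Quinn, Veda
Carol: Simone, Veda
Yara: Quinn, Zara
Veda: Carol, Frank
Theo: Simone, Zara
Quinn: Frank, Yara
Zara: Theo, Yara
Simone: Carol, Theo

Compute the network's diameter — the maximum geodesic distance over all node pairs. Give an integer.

Eccentricity of each node (its greatest distance to any other): Carol:4, Frank:4, Quinn:4, Simone:4, Theo:4, Veda:4, Yara:4, Zara:4.
The maximum eccentricity is 4, realized for instance by the pair Veda–Zara via Veda – Frank – Quinn – Yara – Zara. So the diameter is 4.

4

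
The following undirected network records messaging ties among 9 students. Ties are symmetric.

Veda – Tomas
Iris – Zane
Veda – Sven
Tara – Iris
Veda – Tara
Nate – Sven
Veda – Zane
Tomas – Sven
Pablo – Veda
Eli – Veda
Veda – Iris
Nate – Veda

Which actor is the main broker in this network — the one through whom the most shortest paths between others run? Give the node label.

Unnormalized betweenness of each node: Eli:0, Iris:1/2, Nate:0, Pablo:0, Sven:1/2, Tara:0, Tomas:0, Veda:23, Zane:0.
Veda has the largest value, 23, making it the main broker — the node through which the most shortest paths run.

Veda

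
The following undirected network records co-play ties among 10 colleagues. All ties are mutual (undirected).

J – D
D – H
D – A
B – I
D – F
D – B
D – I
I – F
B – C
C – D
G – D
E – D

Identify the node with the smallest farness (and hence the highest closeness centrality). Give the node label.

D

Farness (sum of distances to all others) for each node — A:17, B:15, C:16, D:9, E:17, F:16, G:17, H:17, I:15, J:17.
The smallest farness is 9, for D, so D has the highest closeness.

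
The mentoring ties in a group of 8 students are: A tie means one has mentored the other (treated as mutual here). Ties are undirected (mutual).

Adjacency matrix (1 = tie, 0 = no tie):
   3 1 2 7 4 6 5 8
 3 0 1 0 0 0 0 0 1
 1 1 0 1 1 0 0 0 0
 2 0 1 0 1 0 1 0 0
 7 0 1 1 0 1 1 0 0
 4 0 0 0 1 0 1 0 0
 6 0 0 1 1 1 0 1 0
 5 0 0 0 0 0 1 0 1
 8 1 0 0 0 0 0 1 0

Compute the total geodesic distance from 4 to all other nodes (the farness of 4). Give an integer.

14

Distances from 4: 1:2, 2:2, 3:3, 5:2, 6:1, 7:1, 8:3.
Sum = 2 + 2 + 3 + 2 + 1 + 1 + 3 = 14.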